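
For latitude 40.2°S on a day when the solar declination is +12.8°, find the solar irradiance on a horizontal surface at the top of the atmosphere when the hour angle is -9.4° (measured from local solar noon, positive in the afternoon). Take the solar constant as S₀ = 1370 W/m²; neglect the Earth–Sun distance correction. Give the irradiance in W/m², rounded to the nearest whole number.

811 W/m²

cos θ_z = sin φ sin δ + cos φ cos δ cos H = (-0.6455)(0.2215) + (0.7638)(0.9751)(0.9866) = 0.5918.
Top-of-atmosphere irradiance = S₀ cos θ_z = 1370 × 0.5918 = 810.77 W/m².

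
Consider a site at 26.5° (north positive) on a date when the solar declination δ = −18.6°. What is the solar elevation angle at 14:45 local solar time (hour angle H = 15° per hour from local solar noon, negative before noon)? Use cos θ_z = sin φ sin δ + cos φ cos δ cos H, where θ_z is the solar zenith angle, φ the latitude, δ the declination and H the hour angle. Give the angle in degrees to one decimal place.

Hour angle H = 15° × (14.75 − 12) = 41.25°.
cos θ_z = sin(26.5°) sin(-18.6°) + cos(26.5°) cos(-18.6°) cos(41.25°) = -0.1423 + 0.6377 = 0.4954.
θ_z = arccos(0.4954) = 60.30°, so the elevation is 90° − 60.30° = 29.70°.

29.7°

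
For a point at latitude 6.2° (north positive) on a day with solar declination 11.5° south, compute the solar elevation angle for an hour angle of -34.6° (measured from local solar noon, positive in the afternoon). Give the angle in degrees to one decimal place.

cos θ_z = sin φ sin δ + cos φ cos δ cos H = (0.1080)(-0.1994) + (0.9942)(0.9799)(0.8231) = 0.7803.
θ_z = arccos(0.7803) = 38.71°, so the elevation is 90° − 38.71° = 51.29°.

51.3°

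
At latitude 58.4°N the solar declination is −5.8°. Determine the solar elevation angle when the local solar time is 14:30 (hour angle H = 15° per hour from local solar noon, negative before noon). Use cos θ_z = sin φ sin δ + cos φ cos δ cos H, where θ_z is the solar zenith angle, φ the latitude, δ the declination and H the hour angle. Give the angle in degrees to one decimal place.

Hour angle H = 15° × (14.5 − 12) = 37.50°.
cos θ_z = sin φ sin δ + cos φ cos δ cos H = (0.8517)(-0.1011) + (0.5240)(0.9949)(0.7934) = 0.3275.
θ_z = arccos(0.3275) = 70.88°, so the elevation is 90° − 70.88° = 19.12°.

19.1°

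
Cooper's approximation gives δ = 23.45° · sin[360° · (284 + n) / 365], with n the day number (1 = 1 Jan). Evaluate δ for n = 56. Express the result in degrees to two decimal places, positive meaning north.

-9.78°

360 × (284 + 56) / 365 = 335.342°; sin(335.342°) = -0.4172.
δ = 23.45 × -0.4172 = -9.783° ≈ -9.78°.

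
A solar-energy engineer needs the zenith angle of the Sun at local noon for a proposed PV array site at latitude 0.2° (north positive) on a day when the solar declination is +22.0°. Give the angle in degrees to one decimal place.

At local solar noon the hour angle is zero, so the zenith angle is |φ − δ| = |0.2° − (22.0°)| = 21.8°.

21.8°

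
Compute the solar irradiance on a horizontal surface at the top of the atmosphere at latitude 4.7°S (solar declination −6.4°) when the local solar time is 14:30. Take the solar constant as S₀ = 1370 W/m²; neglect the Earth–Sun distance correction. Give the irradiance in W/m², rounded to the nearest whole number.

1089 W/m²

Hour angle H = 15° × (14.5 − 12) = 37.50°.
cos θ_z = sin(-4.7°) sin(-6.4°) + cos(-4.7°) cos(-6.4°) cos(37.50°) = 0.0091 + 0.7858 = 0.7949.
Top-of-atmosphere irradiance = S₀ cos θ_z = 1370 × 0.7949 = 1089.01 W/m².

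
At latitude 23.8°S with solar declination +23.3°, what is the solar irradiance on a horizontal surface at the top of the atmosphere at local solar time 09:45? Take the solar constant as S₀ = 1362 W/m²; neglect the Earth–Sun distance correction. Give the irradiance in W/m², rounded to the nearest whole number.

734 W/m²

Hour angle H = 15° × (9.75 − 12) = -33.75°.
cos θ_z = sin(-23.8°) sin(23.3°) + cos(-23.8°) cos(23.3°) cos(-33.75°) = -0.1596 + 0.6987 = 0.5391.
Top-of-atmosphere irradiance = S₀ cos θ_z = 1362 × 0.5391 = 734.25 W/m².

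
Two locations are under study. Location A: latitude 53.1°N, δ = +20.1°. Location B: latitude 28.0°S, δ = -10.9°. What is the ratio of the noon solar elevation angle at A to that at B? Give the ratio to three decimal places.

0.782

A: 90° − |53.1 − (20.1)| = 57.00°.
B: 90° − |-28.0 − (-10.9)| = 72.90°.
Ratio A/B = 57.0000 / 72.9000 = 0.7819.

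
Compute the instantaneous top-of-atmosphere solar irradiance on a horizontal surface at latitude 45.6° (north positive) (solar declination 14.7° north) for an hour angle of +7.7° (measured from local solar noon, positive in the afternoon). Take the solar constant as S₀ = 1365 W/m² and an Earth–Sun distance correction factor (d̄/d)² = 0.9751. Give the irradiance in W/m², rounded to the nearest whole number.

1134 W/m²

With φ = 45.6°, δ = 14.7°, H = 7.70°: sin φ sin δ = 0.1813, cos φ cos δ cos H = 0.6707, so cos θ_z = 0.8520.
Top-of-atmosphere irradiance = S₀ (d̄/d)² cos θ_z = 1365 × 0.9751 × 0.8520 = 1134.02 W/m².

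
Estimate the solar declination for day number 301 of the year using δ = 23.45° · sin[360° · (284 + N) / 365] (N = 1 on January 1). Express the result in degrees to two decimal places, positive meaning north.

360 × (284 + 301) / 365 = 576.986°; sin(576.986°) = -0.6016.
δ = 23.45 × -0.6016 = -14.108° ≈ -14.11°.

-14.11°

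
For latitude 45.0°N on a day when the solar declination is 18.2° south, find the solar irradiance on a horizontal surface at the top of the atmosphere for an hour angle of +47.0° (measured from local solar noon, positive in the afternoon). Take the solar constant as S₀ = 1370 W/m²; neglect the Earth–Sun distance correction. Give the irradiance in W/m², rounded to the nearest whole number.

With φ = 45.0°, δ = -18.2°, H = 47.00°: sin φ sin δ = -0.2209, cos φ cos δ cos H = 0.4581, so cos θ_z = 0.2372.
Top-of-atmosphere irradiance = S₀ cos θ_z = 1370 × 0.2372 = 324.96 W/m².

325 W/m²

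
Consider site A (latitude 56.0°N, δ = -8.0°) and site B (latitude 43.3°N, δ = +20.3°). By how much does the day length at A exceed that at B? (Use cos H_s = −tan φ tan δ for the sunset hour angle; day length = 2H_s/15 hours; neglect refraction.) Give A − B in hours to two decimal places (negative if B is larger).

A: H_s = arccos(−tan 56.0° · tan -8.0°) = 77.97°, so 2H_s/15 = 10.3960 h.
B: H_s = arccos(−tan 43.3° · tan 20.3°) = 110.40°, so 2H_s/15 = 14.7200 h.
A − B = 10.3960 − 14.7200 = -4.3240 h.

-4.32 h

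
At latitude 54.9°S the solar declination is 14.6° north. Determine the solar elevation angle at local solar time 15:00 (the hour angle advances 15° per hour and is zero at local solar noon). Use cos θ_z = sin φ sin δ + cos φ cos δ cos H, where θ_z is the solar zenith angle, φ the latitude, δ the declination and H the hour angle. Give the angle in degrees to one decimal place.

Hour angle H = 15° × (15 − 12) = 45.00°.
cos θ_z = sin(-54.9°) sin(14.6°) + cos(-54.9°) cos(14.6°) cos(45.00°) = -0.2062 + 0.3935 = 0.1873.
θ_z = arccos(0.1873) = 79.20°, so the elevation is 90° − 79.20° = 10.80°.

10.8°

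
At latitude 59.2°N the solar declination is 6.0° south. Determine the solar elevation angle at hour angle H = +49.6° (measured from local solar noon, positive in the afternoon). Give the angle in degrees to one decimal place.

13.9°

cos θ_z = sin(59.2°) sin(-6.0°) + cos(59.2°) cos(-6.0°) cos(49.60°) = -0.0898 + 0.3300 = 0.2402.
θ_z = arccos(0.2402) = 76.10°, so the elevation is 90° − 76.10° = 13.90°.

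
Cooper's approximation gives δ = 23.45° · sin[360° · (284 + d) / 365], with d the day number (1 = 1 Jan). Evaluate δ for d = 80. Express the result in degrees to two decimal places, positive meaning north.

-0.40°

360 × (284 + 80) / 365 = 359.014°; sin(359.014°) = -0.0172.
δ = 23.45 × -0.0172 = -0.403° ≈ -0.40°.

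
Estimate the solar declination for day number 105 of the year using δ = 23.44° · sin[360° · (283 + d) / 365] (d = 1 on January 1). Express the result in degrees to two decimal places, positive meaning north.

+9.04°

360 × (283 + 105) / 365 = 382.685°; sin(382.685°) = 0.3857.
δ = 23.44 × 0.3857 = 9.041° ≈ +9.04°.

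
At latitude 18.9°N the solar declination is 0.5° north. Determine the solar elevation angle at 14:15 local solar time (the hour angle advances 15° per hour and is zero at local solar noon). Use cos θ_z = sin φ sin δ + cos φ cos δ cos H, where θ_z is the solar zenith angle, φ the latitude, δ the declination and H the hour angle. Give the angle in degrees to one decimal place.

Hour angle H = 15° × (14.25 − 12) = 33.75°.
cos θ_z = sin φ sin δ + cos φ cos δ cos H = (0.3239)(0.0087) + (0.9461)(1.0000)(0.8315) = 0.7895.
θ_z = arccos(0.7895) = 37.86°, so the elevation is 90° − 37.86° = 52.14°.

52.1°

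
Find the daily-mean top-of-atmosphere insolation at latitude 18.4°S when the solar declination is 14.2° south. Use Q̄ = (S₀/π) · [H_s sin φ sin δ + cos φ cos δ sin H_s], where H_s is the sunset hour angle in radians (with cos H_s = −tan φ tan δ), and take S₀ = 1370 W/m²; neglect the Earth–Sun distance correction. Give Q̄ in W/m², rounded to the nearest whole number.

456 W/m²

cos H_s = −tan(-18.4°) · tan(-14.2°) = -0.0842, so H_s = arccos(-0.0842) = 94.83°. In radians, H_s = 1.6551.
H_s sin φ sin δ = 1.6551 × -0.3156 × -0.2453 = 0.1281.
cos φ cos δ sin H_s = 0.9489 × 0.9694 × 0.9964 = 0.9166.
Q̄ = (1370/π) × (0.1281 + 0.9166) = 436.08 × 1.0447 = 455.57 W/m².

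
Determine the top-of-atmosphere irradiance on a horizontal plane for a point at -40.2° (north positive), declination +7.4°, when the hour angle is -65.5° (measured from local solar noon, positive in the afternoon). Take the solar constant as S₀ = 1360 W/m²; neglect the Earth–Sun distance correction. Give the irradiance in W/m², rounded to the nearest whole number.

314 W/m²

cos θ_z = sin(-40.2°) sin(7.4°) + cos(-40.2°) cos(7.4°) cos(-65.50°) = -0.0831 + 0.3141 = 0.2310.
Top-of-atmosphere irradiance = S₀ cos θ_z = 1360 × 0.2310 = 314.16 W/m².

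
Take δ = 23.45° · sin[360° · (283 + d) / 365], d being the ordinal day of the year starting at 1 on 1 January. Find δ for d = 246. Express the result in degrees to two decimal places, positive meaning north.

+7.34°

360 × (283 + 246) / 365 = 521.753°; sin(521.753°) = 0.3131.
δ = 23.45 × 0.3131 = 7.342° ≈ +7.34°.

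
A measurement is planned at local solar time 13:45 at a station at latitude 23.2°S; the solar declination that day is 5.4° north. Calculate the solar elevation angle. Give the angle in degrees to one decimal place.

Hour angle H = 15° × (13.75 − 12) = 26.25°.
With φ = -23.2°, δ = 5.4°, H = 26.25°: sin φ sin δ = -0.0371, cos φ cos δ cos H = 0.8207, so cos θ_z = 0.7836.
θ_z = arccos(0.7836) = 38.41°, so the elevation is 90° − 38.41° = 51.59°.

51.6°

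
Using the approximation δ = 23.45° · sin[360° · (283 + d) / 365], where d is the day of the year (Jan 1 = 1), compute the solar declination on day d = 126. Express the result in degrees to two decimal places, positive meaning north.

+16.11°

360 × (283 + 126) / 365 = 403.397°; sin(403.397°) = 0.6870.
δ = 23.45 × 0.6870 = 16.110° ≈ +16.11°.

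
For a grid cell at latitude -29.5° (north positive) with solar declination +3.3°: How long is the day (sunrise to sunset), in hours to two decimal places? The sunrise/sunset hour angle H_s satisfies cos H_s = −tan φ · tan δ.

11.75 hours

The sunset hour angle satisfies cos H_s = −tan φ tan δ = 0.0326, giving H_s = 88.13°.
Day length = 2 H_s / 15° h⁻¹ = 176.26° / 15 = 11.751 h.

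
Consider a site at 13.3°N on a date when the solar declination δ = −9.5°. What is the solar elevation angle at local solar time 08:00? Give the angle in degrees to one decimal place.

26.2°

Hour angle H = 15° × (8 − 12) = -60.00°.
cos θ_z = sin(13.3°) sin(-9.5°) + cos(13.3°) cos(-9.5°) cos(-60.00°) = -0.0380 + 0.4799 = 0.4419.
θ_z = arccos(0.4419) = 63.77°, so the elevation is 90° − 63.77° = 26.23°.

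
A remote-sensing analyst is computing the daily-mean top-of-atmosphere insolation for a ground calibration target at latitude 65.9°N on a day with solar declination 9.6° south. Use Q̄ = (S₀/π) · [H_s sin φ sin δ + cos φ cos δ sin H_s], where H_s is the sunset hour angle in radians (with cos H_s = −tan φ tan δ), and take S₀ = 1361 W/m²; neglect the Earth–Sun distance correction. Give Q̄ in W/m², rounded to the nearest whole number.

The sunset hour angle satisfies cos H_s = −tan φ tan δ = 0.3781, giving H_s = 67.78°. In radians, H_s = 1.1830.
H_s sin φ sin δ = 1.1830 × 0.9128 × -0.1668 = -0.1801.
cos φ cos δ sin H_s = 0.4083 × 0.9860 × 0.9257 = 0.3727.
Q̄ = (1361/π) × (-0.1801 + 0.3727) = 433.22 × 0.1926 = 83.44 W/m².

83 W/m²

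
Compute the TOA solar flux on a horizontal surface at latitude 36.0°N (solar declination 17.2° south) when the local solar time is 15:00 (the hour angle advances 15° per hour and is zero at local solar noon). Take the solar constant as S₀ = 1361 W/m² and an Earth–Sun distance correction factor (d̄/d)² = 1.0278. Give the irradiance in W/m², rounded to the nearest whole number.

521 W/m²

Hour angle H = 15° × (15 − 12) = 45.00°.
cos θ_z = sin φ sin δ + cos φ cos δ cos H = (0.5878)(-0.2957) + (0.8090)(0.9553)(0.7071) = 0.3727.
Top-of-atmosphere irradiance = S₀ (d̄/d)² cos θ_z = 1361 × 1.0278 × 0.3727 = 521.35 W/m².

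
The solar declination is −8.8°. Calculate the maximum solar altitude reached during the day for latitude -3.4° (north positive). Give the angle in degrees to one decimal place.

84.6°

At local solar noon the hour angle is zero, so the elevation is 90° − |φ − δ| = 90° − |-3.4° − (-8.8°)| = 90° − 5.4° = 84.6°.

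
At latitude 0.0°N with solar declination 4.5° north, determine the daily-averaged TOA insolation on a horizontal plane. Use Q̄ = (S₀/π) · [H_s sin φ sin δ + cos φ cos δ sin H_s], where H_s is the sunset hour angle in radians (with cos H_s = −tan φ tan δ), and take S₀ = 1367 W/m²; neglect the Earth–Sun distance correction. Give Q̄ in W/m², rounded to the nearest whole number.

The sunset hour angle satisfies cos H_s = −tan φ tan δ = 0.0000, giving H_s = 90.00°. In radians, H_s = 1.5708.
H_s sin φ sin δ = 1.5708 × 0.0000 × 0.0785 = 0.0000.
cos φ cos δ sin H_s = 1.0000 × 0.9969 × 1.0000 = 0.9969.
Q̄ = (1367/π) × (0.0000 + 0.9969) = 435.13 × 0.9969 = 433.78 W/m².

434 W/m²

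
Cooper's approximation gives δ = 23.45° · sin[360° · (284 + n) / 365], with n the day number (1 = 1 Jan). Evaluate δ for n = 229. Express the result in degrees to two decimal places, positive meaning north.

360 × (284 + 229) / 365 = 505.973°; sin(505.973°) = 0.5596.
δ = 23.45 × 0.5596 = 13.123° ≈ +13.12°.

+13.12°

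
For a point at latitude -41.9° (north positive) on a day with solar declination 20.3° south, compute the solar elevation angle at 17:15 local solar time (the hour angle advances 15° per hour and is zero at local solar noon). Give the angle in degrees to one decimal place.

Hour angle H = 15° × (17.25 − 12) = 78.75°.
cos θ_z = sin(-41.9°) sin(-20.3°) + cos(-41.9°) cos(-20.3°) cos(78.75°) = 0.2317 + 0.1362 = 0.3679.
θ_z = arccos(0.3679) = 68.41°, so the elevation is 90° − 68.41° = 21.59°.

21.6°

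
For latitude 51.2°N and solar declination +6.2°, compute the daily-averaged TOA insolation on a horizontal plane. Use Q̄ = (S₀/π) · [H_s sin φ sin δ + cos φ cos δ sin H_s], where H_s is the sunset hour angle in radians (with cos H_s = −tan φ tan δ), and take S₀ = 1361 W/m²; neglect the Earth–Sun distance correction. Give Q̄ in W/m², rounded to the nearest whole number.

330 W/m²

cos H_s = −tan(51.2°) · tan(6.2°) = -0.1351, so H_s = arccos(-0.1351) = 97.76°. In radians, H_s = 1.7062.
H_s sin φ sin δ = 1.7062 × 0.7793 × 0.1080 = 0.1436.
cos φ cos δ sin H_s = 0.6266 × 0.9942 × 0.9908 = 0.6172.
Q̄ = (1361/π) × (0.1436 + 0.6172) = 433.22 × 0.7608 = 329.59 W/m².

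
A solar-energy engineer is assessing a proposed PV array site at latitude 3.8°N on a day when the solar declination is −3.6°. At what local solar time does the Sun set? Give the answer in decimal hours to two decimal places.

The sunset hour angle satisfies cos H_s = −tan φ tan δ = 0.0042, giving H_s = 89.76°.
Sunset is at 12 + H_s/15 = 12 + 5.984 = 17.984 h local solar time.

17.98 h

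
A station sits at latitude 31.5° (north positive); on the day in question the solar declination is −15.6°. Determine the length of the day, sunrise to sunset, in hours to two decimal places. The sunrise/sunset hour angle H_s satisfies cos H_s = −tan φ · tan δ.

10.69 hours

cos H_s = −tan(31.5°) · tan(-15.6°) = 0.1711, so H_s = arccos(0.1711) = 80.15°.
Day length = 2 H_s / 15° h⁻¹ = 160.30° / 15 = 10.687 h.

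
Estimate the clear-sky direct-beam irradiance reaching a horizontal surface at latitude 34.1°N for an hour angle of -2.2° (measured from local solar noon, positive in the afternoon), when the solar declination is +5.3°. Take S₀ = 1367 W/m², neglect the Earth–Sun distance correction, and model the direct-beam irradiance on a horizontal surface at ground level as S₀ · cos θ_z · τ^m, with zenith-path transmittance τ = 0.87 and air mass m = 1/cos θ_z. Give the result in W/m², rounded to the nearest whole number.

cos θ_z = sin φ sin δ + cos φ cos δ cos H = (0.5606)(0.0924) + (0.8281)(0.9957)(0.9993) = 0.8758.
Air mass m = 1/cos θ_z = 1/0.8758 = 1.142; τ^m = 0.87^1.142 = 0.8530.
Surface direct beam = 1367 × 0.8758 × 0.8530 = 1021.23 W/m².

1021 W/m²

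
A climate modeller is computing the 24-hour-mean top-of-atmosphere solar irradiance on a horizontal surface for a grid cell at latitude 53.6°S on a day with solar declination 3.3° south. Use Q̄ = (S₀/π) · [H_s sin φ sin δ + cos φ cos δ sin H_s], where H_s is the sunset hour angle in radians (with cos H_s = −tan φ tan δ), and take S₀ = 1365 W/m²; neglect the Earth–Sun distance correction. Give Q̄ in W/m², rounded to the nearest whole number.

290 W/m²

−tan φ tan δ = −(-1.3564)(-0.0577) = -0.0783; H_s = arccos(-0.0783) = 94.49°. In radians, H_s = 1.6492.
H_s sin φ sin δ = 1.6492 × -0.8049 × -0.0576 = 0.0765.
cos φ cos δ sin H_s = 0.5934 × 0.9983 × 0.9969 = 0.5906.
Q̄ = (1365/π) × (0.0765 + 0.5906) = 434.49 × 0.6671 = 289.85 W/m².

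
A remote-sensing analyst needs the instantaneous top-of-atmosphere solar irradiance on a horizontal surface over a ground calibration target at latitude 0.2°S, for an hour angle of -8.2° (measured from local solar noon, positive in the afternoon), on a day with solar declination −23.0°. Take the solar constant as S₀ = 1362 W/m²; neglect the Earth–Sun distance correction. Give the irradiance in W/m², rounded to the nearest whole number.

1243 W/m²

cos θ_z = sin φ sin δ + cos φ cos δ cos H = (-0.0035)(-0.3907) + (1.0000)(0.9205)(0.9898) = 0.9125.
Top-of-atmosphere irradiance = S₀ cos θ_z = 1362 × 0.9125 = 1242.83 W/m².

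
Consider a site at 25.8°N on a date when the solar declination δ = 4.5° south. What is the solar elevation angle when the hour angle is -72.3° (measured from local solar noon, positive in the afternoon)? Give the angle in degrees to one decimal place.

With φ = 25.8°, δ = -4.5°, H = -72.30°: sin φ sin δ = -0.0341, cos φ cos δ cos H = 0.2729, so cos θ_z = 0.2388.
θ_z = arccos(0.2388) = 76.18°, so the elevation is 90° − 76.18° = 13.82°.

13.8°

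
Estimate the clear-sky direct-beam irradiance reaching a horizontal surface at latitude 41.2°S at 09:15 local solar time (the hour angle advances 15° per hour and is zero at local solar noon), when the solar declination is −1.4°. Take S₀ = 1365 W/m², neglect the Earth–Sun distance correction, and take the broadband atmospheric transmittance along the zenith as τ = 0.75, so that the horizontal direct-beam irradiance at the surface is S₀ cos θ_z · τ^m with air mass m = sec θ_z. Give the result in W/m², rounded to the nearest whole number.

Hour angle H = 15° × (9.25 − 12) = -41.25°.
cos θ_z = sin φ sin δ + cos φ cos δ cos H = (-0.6587)(-0.0244) + (0.7524)(0.9997)(0.7518) = 0.5816.
Air mass m = 1/cos θ_z = 1/0.5816 = 1.719; τ^m = 0.75^1.719 = 0.6099.
Surface direct beam = 1365 × 0.5816 × 0.6099 = 484.19 W/m².

484 W/m²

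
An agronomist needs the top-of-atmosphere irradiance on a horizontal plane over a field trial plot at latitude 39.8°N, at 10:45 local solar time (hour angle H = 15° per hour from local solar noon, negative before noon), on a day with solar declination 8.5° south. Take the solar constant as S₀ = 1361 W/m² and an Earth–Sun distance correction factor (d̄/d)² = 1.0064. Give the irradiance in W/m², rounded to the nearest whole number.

Hour angle H = 15° × (10.75 − 12) = -18.75°.
With φ = 39.8°, δ = -8.5°, H = -18.75°: sin φ sin δ = -0.0946, cos φ cos δ cos H = 0.7195, so cos θ_z = 0.6249.
Top-of-atmosphere irradiance = S₀ (d̄/d)² cos θ_z = 1361 × 1.0064 × 0.6249 = 855.93 W/m².

856 W/m²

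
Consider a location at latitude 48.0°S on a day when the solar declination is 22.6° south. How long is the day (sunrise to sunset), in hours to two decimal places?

cos H_s = −tan(-48.0°) · tan(-22.6°) = -0.4623, so H_s = arccos(-0.4623) = 117.54°.
Day length = 2 H_s / 15° h⁻¹ = 235.08° / 15 = 15.672 h.

15.67 hours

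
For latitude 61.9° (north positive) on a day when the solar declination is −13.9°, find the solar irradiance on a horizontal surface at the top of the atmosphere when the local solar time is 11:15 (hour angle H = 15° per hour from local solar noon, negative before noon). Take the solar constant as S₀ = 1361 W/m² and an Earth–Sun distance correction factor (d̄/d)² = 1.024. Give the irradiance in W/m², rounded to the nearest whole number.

Hour angle H = 15° × (11.25 − 12) = -11.25°.
With φ = 61.9°, δ = -13.9°, H = -11.25°: sin φ sin δ = -0.2119, cos φ cos δ cos H = 0.4484, so cos θ_z = 0.2365.
Top-of-atmosphere irradiance = S₀ (d̄/d)² cos θ_z = 1361 × 1.024 × 0.2365 = 329.60 W/m².

330 W/m²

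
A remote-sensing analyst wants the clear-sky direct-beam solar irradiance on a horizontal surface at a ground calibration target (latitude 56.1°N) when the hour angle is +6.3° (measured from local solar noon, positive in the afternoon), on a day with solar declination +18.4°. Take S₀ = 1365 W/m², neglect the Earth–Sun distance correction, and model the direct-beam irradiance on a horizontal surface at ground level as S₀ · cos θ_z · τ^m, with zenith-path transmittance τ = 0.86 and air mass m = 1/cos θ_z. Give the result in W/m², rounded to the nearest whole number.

888 W/m²

cos θ_z = sin φ sin δ + cos φ cos δ cos H = (0.8300)(0.3156) + (0.5577)(0.9489)(0.9940) = 0.7880.
Air mass m = 1/cos θ_z = 1/0.7880 = 1.269; τ^m = 0.86^1.269 = 0.8258.
Surface direct beam = 1365 × 0.7880 × 0.8258 = 888.25 W/m².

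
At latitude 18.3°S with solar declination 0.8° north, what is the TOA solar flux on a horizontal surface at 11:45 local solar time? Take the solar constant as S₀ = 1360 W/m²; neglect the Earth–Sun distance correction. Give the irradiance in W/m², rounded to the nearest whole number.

Hour angle H = 15° × (11.75 − 12) = -3.75°.
With φ = -18.3°, δ = 0.8°, H = -3.75°: sin φ sin δ = -0.0044, cos φ cos δ cos H = 0.9473, so cos θ_z = 0.9429.
Top-of-atmosphere irradiance = S₀ cos θ_z = 1360 × 0.9429 = 1282.34 W/m².

1282 W/m²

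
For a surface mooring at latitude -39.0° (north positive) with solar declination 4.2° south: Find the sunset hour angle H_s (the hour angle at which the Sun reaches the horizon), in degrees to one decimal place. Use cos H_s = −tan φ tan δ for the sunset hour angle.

93.4°

−tan φ tan δ = −(-0.8098)(-0.0734) = -0.0594; H_s = arccos(-0.0594) = 93.41°.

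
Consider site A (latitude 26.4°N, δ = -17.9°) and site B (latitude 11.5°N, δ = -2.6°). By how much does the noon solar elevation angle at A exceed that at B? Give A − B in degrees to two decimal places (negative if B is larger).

-30.20°

A: 90° − |26.4 − (-17.9)| = 45.70°.
B: 90° − |11.5 − (-2.6)| = 75.90°.
A − B = 45.70 − 75.90 = -30.20°.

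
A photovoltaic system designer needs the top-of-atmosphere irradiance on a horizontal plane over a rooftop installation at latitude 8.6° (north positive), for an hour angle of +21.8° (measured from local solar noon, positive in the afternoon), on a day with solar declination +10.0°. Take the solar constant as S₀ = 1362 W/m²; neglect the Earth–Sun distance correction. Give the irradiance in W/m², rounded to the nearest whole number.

1267 W/m²

With φ = 8.6°, δ = 10.0°, H = 21.80°: sin φ sin δ = 0.0260, cos φ cos δ cos H = 0.9041, so cos θ_z = 0.9301.
Top-of-atmosphere irradiance = S₀ cos θ_z = 1362 × 0.9301 = 1266.80 W/m².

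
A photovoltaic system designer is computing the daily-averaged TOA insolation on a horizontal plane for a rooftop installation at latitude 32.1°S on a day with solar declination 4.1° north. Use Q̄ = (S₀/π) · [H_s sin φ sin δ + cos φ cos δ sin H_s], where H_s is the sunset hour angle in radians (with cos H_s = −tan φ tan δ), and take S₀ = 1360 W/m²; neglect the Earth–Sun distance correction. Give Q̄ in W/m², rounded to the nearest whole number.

340 W/m²

The sunset hour angle satisfies cos H_s = −tan φ tan δ = 0.0450, giving H_s = 87.42°. In radians, H_s = 1.5258.
H_s sin φ sin δ = 1.5258 × -0.5314 × 0.0715 = -0.0580.
cos φ cos δ sin H_s = 0.8471 × 0.9974 × 0.9990 = 0.8441.
Q̄ = (1360/π) × (-0.0580 + 0.8441) = 432.90 × 0.7861 = 340.30 W/m².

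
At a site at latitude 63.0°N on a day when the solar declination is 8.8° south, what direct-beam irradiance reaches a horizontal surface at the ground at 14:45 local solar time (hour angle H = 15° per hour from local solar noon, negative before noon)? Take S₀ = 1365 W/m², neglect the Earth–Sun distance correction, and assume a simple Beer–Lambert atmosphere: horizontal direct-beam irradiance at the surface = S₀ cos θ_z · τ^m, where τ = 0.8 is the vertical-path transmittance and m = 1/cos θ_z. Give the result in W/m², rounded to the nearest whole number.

90 W/m²

Hour angle H = 15° × (14.75 − 12) = 41.25°.
cos θ_z = sin φ sin δ + cos φ cos δ cos H = (0.8910)(-0.1530) + (0.4540)(0.9882)(0.7518) = 0.2010.
Air mass m = 1/cos θ_z = 1/0.2010 = 4.975; τ^m = 0.8^4.975 = 0.3295.
Surface direct beam = 1365 × 0.2010 × 0.3295 = 90.40 W/m².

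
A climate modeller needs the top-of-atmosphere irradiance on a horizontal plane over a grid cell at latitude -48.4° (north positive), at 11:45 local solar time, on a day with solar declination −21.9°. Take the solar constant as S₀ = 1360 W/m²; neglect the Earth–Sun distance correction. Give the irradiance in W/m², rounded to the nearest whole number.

Hour angle H = 15° × (11.75 − 12) = -3.75°.
cos θ_z = sin(-48.4°) sin(-21.9°) + cos(-48.4°) cos(-21.9°) cos(-3.75°) = 0.2789 + 0.6147 = 0.8936.
Top-of-atmosphere irradiance = S₀ cos θ_z = 1360 × 0.8936 = 1215.30 W/m².

1215 W/m²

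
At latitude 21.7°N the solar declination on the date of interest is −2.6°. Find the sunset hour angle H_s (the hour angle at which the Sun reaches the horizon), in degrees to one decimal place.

89.0°

cos H_s = −tan(21.7°) · tan(-2.6°) = 0.0181, so H_s = arccos(0.0181) = 88.96°.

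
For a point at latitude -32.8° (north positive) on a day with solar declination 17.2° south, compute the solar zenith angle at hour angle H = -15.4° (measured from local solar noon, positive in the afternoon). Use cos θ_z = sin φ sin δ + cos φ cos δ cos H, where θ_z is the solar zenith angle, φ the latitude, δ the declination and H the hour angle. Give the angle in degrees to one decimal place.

cos θ_z = sin φ sin δ + cos φ cos δ cos H = (-0.5417)(-0.2957) + (0.8406)(0.9553)(0.9641) = 0.9344.
θ_z = arccos(0.9344) = 20.87°.

20.9°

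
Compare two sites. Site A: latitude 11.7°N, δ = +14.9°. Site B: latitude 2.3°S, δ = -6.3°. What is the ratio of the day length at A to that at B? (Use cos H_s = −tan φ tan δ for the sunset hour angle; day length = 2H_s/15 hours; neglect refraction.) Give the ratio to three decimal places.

A: H_s = arccos(−tan 11.7° · tan 14.9°) = 93.16°, so 2H_s/15 = 12.4213 h.
B: H_s = arccos(−tan -2.3° · tan -6.3°) = 90.25°, so 2H_s/15 = 12.0333 h.
Ratio A/B = 12.4213 / 12.0333 = 1.0322.

1.032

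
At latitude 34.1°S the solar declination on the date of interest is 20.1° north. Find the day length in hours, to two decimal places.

10.09 hours

cos H_s = −tan(-34.1°) · tan(20.1°) = 0.2478, so H_s = arccos(0.2478) = 75.65°.
Day length = 2 H_s / 15° h⁻¹ = 151.30° / 15 = 10.087 h.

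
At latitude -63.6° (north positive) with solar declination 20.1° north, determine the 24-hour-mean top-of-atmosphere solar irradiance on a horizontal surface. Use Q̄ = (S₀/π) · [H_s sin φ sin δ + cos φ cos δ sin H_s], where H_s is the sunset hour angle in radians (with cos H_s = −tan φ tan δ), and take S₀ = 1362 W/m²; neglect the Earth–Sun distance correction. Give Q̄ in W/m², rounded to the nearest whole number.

23 W/m²

cos H_s = −tan(-63.6°) · tan(20.1°) = 0.7372, so H_s = arccos(0.7372) = 42.51°. In radians, H_s = 0.7419.
H_s sin φ sin δ = 0.7419 × -0.8957 × 0.3437 = -0.2284.
cos φ cos δ sin H_s = 0.4446 × 0.9391 × 0.6757 = 0.2821.
Q̄ = (1362/π) × (-0.2284 + 0.2821) = 433.54 × 0.0537 = 23.28 W/m².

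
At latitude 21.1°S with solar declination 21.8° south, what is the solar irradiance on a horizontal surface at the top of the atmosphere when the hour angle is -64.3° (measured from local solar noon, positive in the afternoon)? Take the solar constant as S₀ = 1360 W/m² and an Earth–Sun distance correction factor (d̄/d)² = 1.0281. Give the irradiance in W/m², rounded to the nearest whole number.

cos θ_z = sin φ sin δ + cos φ cos δ cos H = (-0.3600)(-0.3714) + (0.9330)(0.9285)(0.4337) = 0.5094.
Top-of-atmosphere irradiance = S₀ (d̄/d)² cos θ_z = 1360 × 1.0281 × 0.5094 = 712.25 W/m².

712 W/m²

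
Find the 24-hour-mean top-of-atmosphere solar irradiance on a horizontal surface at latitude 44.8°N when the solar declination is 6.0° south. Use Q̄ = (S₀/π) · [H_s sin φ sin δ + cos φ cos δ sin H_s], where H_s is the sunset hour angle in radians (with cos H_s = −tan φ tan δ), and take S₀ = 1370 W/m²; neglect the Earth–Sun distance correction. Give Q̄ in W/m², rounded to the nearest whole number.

259 W/m²

cos H_s = −tan(44.8°) · tan(-6.0°) = 0.1044, so H_s = arccos(0.1044) = 84.01°. In radians, H_s = 1.4663.
H_s sin φ sin δ = 1.4663 × 0.7046 × -0.1045 = -0.1080.
cos φ cos δ sin H_s = 0.7096 × 0.9945 × 0.9945 = 0.7018.
Q̄ = (1370/π) × (-0.1080 + 0.7018) = 436.08 × 0.5938 = 258.94 W/m².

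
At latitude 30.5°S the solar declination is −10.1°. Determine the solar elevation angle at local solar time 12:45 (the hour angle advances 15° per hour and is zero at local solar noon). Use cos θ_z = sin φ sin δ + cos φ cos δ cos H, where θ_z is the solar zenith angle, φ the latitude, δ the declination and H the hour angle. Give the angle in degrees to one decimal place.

67.1°

Hour angle H = 15° × (12.75 − 12) = 11.25°.
cos θ_z = sin(-30.5°) sin(-10.1°) + cos(-30.5°) cos(-10.1°) cos(11.25°) = 0.0890 + 0.8320 = 0.9210.
θ_z = arccos(0.9210) = 22.93°, so the elevation is 90° − 22.93° = 67.07°.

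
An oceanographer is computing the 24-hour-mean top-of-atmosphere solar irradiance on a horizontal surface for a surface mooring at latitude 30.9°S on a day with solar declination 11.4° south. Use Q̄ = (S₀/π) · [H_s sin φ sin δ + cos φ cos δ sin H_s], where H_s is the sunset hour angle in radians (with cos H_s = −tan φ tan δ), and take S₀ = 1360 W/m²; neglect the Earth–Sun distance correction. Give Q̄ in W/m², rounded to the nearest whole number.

436 W/m²

−tan φ tan δ = −(-0.5985)(-0.2016) = -0.1207; H_s = arccos(-0.1207) = 96.93°. In radians, H_s = 1.6917.
H_s sin φ sin δ = 1.6917 × -0.5135 × -0.1977 = 0.1717.
cos φ cos δ sin H_s = 0.8581 × 0.9803 × 0.9927 = 0.8351.
Q̄ = (1360/π) × (0.1717 + 0.8351) = 432.90 × 1.0068 = 435.84 W/m².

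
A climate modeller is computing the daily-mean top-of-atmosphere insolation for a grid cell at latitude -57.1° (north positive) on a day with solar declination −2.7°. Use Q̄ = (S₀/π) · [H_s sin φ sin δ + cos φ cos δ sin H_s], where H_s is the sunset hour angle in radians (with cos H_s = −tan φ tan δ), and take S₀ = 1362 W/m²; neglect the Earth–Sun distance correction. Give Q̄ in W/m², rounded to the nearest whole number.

−tan φ tan δ = −(-1.5458)(-0.0472) = -0.0730; H_s = arccos(-0.0730) = 94.19°. In radians, H_s = 1.6439.
H_s sin φ sin δ = 1.6439 × -0.8396 × -0.0471 = 0.0650.
cos φ cos δ sin H_s = 0.5432 × 0.9989 × 0.9973 = 0.5411.
Q̄ = (1362/π) × (0.0650 + 0.5411) = 433.54 × 0.6061 = 262.77 W/m².

263 W/m²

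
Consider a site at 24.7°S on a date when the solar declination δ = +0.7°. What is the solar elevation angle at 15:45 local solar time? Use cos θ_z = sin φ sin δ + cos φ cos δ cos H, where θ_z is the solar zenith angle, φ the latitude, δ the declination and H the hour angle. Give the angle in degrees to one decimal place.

Hour angle H = 15° × (15.75 − 12) = 56.25°.
cos θ_z = sin φ sin δ + cos φ cos δ cos H = (-0.4179)(0.0122) + (0.9085)(0.9999)(0.5556) = 0.4996.
θ_z = arccos(0.4996) = 60.03°, so the elevation is 90° − 60.03° = 29.97°.

30.0°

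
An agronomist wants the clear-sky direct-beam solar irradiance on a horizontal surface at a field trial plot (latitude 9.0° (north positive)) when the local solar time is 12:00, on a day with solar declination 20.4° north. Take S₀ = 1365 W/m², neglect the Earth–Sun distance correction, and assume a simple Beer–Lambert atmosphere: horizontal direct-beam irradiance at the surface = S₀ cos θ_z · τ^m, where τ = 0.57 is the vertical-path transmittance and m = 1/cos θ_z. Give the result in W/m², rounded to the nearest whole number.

754 W/m²

Hour angle H = 15° × (12 − 12) = 0.00°.
With φ = 9.0°, δ = 20.4°, H = 0.00°: sin φ sin δ = 0.0545, cos φ cos δ cos H = 0.9257, so cos θ_z = 0.9802.
Air mass m = 1/cos θ_z = 1/0.9802 = 1.020; τ^m = 0.57^1.020 = 0.5636.
Surface direct beam = 1365 × 0.9802 × 0.5636 = 754.08 W/m².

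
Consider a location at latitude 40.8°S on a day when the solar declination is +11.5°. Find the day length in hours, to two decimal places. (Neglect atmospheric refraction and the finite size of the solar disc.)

−tan φ tan δ = −(-0.8632)(0.2035) = 0.1757; H_s = arccos(0.1757) = 79.88°.
Day length = 2 H_s / 15° h⁻¹ = 159.76° / 15 = 10.651 h.

10.65 hours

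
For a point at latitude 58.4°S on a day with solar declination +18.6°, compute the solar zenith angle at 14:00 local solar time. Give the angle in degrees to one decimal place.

80.9°

Hour angle H = 15° × (14 − 12) = 30.00°.
With φ = -58.4°, δ = 18.6°, H = 30.00°: sin φ sin δ = -0.2717, cos φ cos δ cos H = 0.4301, so cos θ_z = 0.1584.
θ_z = arccos(0.1584) = 80.89°.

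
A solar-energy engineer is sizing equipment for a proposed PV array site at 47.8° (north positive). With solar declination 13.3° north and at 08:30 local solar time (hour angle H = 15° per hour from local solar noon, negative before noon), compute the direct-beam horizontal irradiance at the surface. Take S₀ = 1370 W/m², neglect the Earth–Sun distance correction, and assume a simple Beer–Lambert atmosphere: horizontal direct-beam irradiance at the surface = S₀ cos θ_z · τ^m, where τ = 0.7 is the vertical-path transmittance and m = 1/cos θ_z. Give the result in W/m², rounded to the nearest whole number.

416 W/m²

Hour angle H = 15° × (8.5 − 12) = -52.50°.
cos θ_z = sin(47.8°) sin(13.3°) + cos(47.8°) cos(13.3°) cos(-52.50°) = 0.1704 + 0.3979 = 0.5683.
Air mass m = 1/cos θ_z = 1/0.5683 = 1.760; τ^m = 0.7^1.760 = 0.5338.
Surface direct beam = 1370 × 0.5683 × 0.5338 = 415.60 W/m².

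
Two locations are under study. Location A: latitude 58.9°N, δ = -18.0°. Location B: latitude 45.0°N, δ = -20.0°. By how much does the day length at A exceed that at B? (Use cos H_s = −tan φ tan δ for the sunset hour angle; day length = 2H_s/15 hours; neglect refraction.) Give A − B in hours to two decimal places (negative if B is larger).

-1.50 h

A: H_s = arccos(−tan 58.9° · tan -18.0°) = 57.41°, so 2H_s/15 = 7.6547 h.
B: H_s = arccos(−tan 45.0° · tan -20.0°) = 68.66°, so 2H_s/15 = 9.1547 h.
A − B = 7.6547 − 9.1547 = -1.5000 h.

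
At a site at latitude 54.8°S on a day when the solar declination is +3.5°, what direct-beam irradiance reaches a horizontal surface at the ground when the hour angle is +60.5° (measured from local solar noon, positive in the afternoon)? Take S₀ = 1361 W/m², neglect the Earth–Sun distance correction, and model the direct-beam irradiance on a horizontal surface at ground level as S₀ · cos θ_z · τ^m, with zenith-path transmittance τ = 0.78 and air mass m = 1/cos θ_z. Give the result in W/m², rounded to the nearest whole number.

110 W/m²

cos θ_z = sin φ sin δ + cos φ cos δ cos H = (-0.8171)(0.0610) + (0.5764)(0.9981)(0.4924) = 0.2334.
Air mass m = 1/cos θ_z = 1/0.2334 = 4.284; τ^m = 0.78^4.284 = 0.3449.
Surface direct beam = 1361 × 0.2334 × 0.3449 = 109.56 W/m².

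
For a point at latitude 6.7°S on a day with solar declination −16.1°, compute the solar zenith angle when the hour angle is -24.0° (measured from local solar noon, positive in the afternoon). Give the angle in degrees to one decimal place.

cos θ_z = sin(-6.7°) sin(-16.1°) + cos(-6.7°) cos(-16.1°) cos(-24.00°) = 0.0324 + 0.8717 = 0.9041.
θ_z = arccos(0.9041) = 25.30°.

25.3°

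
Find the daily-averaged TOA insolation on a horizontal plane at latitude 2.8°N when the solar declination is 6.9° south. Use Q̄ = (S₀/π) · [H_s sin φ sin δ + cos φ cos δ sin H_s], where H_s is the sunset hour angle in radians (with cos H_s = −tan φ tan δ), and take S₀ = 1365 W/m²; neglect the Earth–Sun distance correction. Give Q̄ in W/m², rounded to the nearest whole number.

The sunset hour angle satisfies cos H_s = −tan φ tan δ = 0.0059, giving H_s = 89.66°. In radians, H_s = 1.5649.
H_s sin φ sin δ = 1.5649 × 0.0488 × -0.1201 = -0.0092.
cos φ cos δ sin H_s = 0.9988 × 0.9928 × 1.0000 = 0.9916.
Q̄ = (1365/π) × (-0.0092 + 0.9916) = 434.49 × 0.9824 = 426.84 W/m².

427 W/m²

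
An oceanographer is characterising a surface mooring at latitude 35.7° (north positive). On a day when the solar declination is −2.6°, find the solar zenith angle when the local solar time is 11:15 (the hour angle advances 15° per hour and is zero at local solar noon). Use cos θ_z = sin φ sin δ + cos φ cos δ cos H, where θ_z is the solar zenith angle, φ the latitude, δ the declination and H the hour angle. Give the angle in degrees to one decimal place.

Hour angle H = 15° × (11.25 − 12) = -11.25°.
cos θ_z = sin φ sin δ + cos φ cos δ cos H = (0.5835)(-0.0454) + (0.8121)(0.9990)(0.9808) = 0.7692.
θ_z = arccos(0.7692) = 39.72°.

39.7°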